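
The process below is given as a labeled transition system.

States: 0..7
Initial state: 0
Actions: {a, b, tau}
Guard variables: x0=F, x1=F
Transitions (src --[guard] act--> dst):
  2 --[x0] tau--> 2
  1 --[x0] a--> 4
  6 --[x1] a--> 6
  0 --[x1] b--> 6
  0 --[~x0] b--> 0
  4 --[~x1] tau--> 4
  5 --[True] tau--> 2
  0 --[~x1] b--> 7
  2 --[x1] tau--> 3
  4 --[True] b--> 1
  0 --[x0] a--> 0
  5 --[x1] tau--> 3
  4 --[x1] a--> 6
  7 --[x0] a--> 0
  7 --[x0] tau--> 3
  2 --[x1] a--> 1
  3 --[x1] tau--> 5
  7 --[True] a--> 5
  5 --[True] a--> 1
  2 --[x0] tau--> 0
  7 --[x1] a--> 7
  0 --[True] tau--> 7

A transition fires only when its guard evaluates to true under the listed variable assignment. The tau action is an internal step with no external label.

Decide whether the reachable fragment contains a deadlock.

Answer: DEADLOCK at state 1

Working:
Reachable = {0,1,2,5,7}
  0: b→0  b→7  tau→7  [deg 3]
  1: ∅  [STUCK]
  2: ∅  [STUCK]
  5: a→1  tau→2  [deg 2]
  7: a→5  [deg 1]
witness 1: b·a·a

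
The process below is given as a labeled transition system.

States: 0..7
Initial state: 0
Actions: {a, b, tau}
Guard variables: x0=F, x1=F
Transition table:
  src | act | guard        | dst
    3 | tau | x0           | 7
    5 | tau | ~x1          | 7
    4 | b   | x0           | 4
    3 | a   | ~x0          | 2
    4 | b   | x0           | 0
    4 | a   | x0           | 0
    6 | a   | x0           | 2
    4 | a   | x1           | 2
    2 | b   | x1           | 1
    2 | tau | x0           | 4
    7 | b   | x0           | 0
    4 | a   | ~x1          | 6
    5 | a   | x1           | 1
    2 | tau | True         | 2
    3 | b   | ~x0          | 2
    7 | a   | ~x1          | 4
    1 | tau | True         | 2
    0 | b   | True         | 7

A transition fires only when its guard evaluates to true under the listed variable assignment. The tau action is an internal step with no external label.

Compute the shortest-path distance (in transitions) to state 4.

BFS to 4:
  L0 = {0}
  L1 = {7}
  L2 = {4}
depth(4)=2, e.g. b·a

Answer: 2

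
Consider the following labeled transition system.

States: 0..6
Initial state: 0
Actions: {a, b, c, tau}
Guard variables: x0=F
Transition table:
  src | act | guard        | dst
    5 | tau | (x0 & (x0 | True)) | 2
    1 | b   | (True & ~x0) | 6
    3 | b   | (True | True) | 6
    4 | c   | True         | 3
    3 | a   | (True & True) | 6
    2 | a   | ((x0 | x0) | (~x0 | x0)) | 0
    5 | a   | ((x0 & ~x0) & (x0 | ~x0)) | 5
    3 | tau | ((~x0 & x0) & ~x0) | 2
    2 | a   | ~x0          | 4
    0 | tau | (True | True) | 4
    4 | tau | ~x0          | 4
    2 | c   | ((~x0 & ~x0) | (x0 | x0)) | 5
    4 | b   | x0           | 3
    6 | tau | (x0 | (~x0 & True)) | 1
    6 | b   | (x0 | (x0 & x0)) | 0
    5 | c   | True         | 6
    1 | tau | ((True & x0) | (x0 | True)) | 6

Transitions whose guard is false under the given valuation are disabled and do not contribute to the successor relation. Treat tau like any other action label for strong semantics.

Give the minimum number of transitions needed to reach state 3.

Answer: 2

Working:
Breadth-first toward 3:
  depth 0: {0}
  depth 1: {4}
  depth 2: {3}
depth(3)=2, e.g. tau·c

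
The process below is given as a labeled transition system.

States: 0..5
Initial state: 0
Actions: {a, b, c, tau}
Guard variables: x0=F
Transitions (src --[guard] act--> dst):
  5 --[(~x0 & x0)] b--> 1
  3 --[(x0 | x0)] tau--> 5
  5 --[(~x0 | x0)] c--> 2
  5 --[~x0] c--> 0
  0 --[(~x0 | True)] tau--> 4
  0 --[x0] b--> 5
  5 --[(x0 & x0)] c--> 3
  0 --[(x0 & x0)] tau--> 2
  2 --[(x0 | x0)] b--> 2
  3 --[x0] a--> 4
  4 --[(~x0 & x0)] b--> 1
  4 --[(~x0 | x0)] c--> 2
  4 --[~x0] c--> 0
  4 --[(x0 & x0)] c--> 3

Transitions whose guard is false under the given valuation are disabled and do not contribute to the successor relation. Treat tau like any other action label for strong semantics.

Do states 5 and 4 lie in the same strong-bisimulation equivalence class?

Refine partition for ~:
  π0 = {{0,1,2,3,4,5}}
  π1 = {{0},{1,2,3},{4,5}}
stable after 2 split(s): 3 block(s)
5∈{4,5}, 4∈{4,5}

Answer: BISIMILAR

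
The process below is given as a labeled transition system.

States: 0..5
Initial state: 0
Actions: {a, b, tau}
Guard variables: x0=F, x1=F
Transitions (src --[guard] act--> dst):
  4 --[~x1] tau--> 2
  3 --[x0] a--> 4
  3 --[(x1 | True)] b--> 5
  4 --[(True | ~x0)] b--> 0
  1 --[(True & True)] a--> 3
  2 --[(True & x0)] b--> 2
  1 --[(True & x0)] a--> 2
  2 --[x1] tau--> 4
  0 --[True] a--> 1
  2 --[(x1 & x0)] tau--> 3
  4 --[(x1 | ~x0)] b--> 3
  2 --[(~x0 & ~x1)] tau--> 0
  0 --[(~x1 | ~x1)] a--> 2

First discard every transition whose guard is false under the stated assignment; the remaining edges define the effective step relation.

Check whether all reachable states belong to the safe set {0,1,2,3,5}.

Answer: INVARIANT HOLDS

Working:
Allowed set {0,1,2,3,5}
Reachable = {0,1,2,3,5}
  0: ✓
  1: ✓
  2: ✓
  3: ✓
  5: ✓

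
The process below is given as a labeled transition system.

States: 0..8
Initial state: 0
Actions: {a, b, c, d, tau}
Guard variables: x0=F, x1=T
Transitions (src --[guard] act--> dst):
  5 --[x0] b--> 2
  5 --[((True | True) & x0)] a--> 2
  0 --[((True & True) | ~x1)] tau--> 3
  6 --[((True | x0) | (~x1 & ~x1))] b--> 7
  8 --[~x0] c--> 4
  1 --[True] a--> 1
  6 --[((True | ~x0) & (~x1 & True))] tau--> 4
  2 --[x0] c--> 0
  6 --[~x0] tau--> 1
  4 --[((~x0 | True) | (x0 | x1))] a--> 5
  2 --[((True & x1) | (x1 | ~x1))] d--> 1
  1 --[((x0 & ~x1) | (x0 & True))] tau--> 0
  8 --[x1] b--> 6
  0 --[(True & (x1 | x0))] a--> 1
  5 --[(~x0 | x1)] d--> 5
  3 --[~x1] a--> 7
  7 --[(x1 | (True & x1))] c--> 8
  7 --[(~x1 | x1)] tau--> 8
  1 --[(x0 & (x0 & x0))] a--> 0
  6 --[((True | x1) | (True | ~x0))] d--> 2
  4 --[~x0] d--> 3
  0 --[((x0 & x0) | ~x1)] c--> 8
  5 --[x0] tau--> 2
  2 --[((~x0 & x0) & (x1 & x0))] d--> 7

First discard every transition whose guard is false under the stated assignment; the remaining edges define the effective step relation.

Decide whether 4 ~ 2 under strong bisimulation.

Refine partition for ~:
  P[0] = {{0,1,2,3,4,5,6,7,8}}
  P[1] = {{0},{1},{2,5},{3},{4},{6},{7},{8}}
  P[2] = {{0},{1},{2},{3},{4},{5},{6},{7},{8}}
stable after 3 split(s): 9 block(s)
[4]={4}  [2]={2}

Answer: NOT BISIMILAR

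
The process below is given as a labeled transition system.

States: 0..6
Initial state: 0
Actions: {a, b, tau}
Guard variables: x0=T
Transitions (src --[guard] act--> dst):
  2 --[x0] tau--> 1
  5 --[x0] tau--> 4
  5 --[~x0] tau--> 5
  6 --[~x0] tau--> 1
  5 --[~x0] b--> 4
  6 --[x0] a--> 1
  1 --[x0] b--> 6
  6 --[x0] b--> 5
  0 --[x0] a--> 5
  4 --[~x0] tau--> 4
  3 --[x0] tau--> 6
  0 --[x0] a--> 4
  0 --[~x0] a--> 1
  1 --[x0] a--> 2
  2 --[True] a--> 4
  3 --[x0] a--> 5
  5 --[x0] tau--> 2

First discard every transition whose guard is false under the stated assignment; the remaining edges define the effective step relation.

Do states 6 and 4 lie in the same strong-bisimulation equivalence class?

Answer: NOT BISIMILAR

Trace:
Compute ~ classes (split until stable):
  P[0] = {{0,1,2,3,4,5,6}}
  P[1] = {{0},{1,6},{2,3},{4},{5}}
  P[2] = {{0},{1},{2},{3},{4},{5},{6}}
7 equivalence class(es) (converged in 3)
6∈{6}, 4∈{4}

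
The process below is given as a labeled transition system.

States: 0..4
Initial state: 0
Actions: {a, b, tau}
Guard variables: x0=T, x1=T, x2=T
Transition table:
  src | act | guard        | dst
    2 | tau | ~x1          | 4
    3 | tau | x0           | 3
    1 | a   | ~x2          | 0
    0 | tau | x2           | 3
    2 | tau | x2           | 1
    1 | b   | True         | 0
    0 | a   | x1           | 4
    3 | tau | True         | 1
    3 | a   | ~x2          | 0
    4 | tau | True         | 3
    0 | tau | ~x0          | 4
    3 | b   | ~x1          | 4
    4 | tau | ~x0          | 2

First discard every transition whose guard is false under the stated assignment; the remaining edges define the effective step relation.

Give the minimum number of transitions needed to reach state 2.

Breadth-first toward 2:
  L0 = {0}
  L1 = {3,4}
  L2 = {1}
2 never appears.

Answer: UNREACHABLE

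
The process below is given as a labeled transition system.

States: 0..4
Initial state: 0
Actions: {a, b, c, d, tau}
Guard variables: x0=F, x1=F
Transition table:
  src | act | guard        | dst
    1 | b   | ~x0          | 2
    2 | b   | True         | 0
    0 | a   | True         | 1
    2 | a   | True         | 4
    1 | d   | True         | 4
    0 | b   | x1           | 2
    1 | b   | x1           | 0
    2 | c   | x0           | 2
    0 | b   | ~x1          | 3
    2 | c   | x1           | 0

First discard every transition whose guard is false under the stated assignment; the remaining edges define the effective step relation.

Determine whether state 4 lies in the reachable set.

Answer: REACHABLE

Trace:
Guard filter leaves 6 enabled edge(s).
Layer 0: {0}
Layer 1: {1,3}  now seen {0,1,3}
Layer 2: {2,4}  now seen {0,1,2,3,4}
Reach set: {0,1,2,3,4}
trace reaching 4: a·d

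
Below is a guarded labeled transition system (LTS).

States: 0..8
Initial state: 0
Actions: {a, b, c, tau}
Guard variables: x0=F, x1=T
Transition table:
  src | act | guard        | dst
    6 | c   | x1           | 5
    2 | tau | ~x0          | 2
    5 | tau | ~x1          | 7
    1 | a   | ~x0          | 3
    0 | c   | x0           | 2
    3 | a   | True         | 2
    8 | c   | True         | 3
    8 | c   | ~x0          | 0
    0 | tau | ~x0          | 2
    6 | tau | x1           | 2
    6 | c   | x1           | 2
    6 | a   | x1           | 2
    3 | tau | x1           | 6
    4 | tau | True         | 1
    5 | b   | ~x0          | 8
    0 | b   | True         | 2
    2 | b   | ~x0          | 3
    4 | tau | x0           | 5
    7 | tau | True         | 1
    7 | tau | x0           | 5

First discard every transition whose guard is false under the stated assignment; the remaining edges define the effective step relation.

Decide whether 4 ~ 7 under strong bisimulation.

Compute ~ classes (split until stable):
  round 0: {{0,1,2,3,4,5,6,7,8}}
  round 1: {{0,2},{1},{3},{4,7},{5},{6},{8}}
  round 2: {{0},{1},{2},{3},{4,7},{5},{6},{8}}
Fixed point at round 3; 8 class(es).
4∈{4,7}, 7∈{4,7}

Answer: BISIMILAR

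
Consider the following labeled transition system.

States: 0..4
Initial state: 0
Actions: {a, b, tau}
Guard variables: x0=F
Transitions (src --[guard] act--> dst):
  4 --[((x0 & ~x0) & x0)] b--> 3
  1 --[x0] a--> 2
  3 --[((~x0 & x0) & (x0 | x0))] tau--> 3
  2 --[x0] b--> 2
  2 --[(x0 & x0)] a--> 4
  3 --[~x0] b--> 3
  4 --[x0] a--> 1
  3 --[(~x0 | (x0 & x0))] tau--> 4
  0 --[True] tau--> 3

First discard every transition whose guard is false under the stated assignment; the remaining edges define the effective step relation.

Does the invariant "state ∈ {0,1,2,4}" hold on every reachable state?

Answer: INVARIANT VIOLATED at state 3

Analysis:
Safe = {0,1,2,4}
R = {0,3,4}
  0: ✓
  3: outside
  4: ✓
reach 3 via tau — violates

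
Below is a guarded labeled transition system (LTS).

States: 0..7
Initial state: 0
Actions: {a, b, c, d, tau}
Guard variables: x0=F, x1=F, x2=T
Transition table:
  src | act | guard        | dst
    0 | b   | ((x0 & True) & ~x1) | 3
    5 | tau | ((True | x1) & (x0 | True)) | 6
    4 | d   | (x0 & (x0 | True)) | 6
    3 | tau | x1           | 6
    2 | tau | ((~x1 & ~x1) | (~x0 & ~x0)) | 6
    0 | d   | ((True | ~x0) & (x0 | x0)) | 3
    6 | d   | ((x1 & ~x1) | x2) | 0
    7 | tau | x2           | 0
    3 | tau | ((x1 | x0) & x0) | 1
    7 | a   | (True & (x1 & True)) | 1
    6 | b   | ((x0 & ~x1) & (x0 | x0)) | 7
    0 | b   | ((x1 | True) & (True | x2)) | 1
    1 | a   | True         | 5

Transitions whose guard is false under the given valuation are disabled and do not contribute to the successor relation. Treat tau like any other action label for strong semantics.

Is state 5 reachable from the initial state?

Answer: REACHABLE

Analysis:
6 transition(s) survive guard evaluation.
L0 = {0}
L1 = {1}  cumulative {0,1}
L2 = {5}  cumulative {0,1,5}
L3 = {6}  cumulative {0,1,5,6}
Reach set: {0,1,5,6}
trace reaching 5: b·a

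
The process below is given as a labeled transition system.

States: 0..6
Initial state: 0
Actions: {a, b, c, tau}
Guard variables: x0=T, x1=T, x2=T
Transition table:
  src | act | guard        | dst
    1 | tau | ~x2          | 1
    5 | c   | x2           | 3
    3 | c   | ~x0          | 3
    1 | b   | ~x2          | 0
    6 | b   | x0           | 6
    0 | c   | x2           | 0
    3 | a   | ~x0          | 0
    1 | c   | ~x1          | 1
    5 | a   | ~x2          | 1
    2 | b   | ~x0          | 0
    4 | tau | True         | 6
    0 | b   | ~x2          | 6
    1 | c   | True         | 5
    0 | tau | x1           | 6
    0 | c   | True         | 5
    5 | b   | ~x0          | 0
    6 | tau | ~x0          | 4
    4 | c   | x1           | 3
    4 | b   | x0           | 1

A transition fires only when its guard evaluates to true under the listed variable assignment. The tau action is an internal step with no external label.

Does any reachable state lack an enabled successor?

Reach set: {0,3,5,6}
  0: c→0  c→5  tau→6  [deg 3]
  3: ∅  [deadlock]
  5: c→3  [deg 1]
  6: b→6  [deg 1]
witness 3: c·c

Answer: DEADLOCK at state 3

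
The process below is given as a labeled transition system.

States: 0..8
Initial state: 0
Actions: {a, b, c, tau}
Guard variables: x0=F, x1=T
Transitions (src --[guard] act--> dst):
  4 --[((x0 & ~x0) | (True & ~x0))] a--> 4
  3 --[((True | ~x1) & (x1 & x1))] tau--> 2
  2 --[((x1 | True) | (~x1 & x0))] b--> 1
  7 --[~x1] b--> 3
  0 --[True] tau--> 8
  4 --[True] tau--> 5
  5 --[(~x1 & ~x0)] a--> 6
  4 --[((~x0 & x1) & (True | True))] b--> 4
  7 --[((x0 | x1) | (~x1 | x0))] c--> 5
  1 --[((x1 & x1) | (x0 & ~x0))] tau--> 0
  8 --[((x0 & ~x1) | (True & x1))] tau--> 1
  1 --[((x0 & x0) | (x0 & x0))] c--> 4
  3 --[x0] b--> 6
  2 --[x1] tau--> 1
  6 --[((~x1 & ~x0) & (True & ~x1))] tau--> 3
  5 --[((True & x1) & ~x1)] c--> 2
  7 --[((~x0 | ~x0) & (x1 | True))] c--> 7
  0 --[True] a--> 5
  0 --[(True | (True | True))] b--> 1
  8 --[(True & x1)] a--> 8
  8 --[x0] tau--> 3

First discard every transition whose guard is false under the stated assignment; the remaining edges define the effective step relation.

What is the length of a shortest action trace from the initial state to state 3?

Answer: UNREACHABLE

Working:
Breadth-first toward 3:
  L0 = {0}
  L1 = {1,5,8}
3 never appears.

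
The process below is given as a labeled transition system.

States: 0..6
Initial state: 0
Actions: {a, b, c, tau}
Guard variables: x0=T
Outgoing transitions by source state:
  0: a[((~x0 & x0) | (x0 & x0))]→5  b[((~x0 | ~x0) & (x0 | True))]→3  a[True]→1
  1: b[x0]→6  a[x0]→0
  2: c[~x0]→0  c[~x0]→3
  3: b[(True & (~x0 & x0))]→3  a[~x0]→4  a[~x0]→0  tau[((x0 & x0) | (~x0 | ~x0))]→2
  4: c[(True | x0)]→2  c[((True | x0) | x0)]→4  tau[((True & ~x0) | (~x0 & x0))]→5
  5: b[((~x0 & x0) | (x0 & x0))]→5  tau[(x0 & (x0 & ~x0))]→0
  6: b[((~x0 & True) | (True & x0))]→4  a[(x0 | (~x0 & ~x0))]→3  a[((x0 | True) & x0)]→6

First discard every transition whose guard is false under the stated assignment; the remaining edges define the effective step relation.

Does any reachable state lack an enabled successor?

Answer: DEADLOCK at state 2

Trace:
Reachable = {0,1,2,3,4,5,6}
  0: a→1  a→5  [2 exit(s)]
  1: a→0  b→6  [2 exit(s)]
  2: ∅  [STUCK]
  3: tau→2  [1 exit(s)]
  4: c→2  c→4  [2 exit(s)]
  5: b→5  [1 exit(s)]
  6: a→3  a→6  b→4  [3 exit(s)]
Path to 2: a·b·b·c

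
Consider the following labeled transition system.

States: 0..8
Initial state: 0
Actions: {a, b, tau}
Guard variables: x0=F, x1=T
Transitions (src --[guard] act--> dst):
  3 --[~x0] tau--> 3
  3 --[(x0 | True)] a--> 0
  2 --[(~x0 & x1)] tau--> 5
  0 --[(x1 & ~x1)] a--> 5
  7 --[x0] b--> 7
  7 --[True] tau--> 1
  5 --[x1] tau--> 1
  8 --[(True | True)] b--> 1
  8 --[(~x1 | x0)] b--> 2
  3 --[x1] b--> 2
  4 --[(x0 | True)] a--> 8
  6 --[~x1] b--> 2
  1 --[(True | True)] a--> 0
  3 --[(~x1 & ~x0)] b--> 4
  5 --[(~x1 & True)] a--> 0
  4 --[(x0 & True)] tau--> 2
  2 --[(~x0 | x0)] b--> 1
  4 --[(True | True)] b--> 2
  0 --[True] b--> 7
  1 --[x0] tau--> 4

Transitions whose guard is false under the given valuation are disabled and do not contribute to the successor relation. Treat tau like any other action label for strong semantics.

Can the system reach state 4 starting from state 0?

Guard filter leaves 12 enabled edge(s).
L0 = {0}
L1 = {7}  cumulative {0,7}
L2 = {1}  cumulative {0,1,7}
Reachable = {0,1,7}

Answer: UNREACHABLE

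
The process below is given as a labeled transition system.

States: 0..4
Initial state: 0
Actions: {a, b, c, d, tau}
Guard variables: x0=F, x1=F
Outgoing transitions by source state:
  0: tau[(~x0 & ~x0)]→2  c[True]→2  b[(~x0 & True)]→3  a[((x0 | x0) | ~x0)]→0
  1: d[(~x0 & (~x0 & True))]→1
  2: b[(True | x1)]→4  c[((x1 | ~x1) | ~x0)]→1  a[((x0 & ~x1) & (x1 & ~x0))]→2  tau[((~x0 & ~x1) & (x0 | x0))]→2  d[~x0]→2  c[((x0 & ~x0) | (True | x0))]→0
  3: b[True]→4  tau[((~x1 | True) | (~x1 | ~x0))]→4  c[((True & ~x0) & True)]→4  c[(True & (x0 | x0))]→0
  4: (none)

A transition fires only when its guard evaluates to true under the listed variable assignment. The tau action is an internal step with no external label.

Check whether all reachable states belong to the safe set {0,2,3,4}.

Answer: INVARIANT VIOLATED at state 1

Working:
Inv-set: {0,2,3,4}
Reach set: {0,1,2,3,4}
  0: safe
  1: outside
  2: safe
  3: safe
  4: safe
counterexample path to 1: tau·c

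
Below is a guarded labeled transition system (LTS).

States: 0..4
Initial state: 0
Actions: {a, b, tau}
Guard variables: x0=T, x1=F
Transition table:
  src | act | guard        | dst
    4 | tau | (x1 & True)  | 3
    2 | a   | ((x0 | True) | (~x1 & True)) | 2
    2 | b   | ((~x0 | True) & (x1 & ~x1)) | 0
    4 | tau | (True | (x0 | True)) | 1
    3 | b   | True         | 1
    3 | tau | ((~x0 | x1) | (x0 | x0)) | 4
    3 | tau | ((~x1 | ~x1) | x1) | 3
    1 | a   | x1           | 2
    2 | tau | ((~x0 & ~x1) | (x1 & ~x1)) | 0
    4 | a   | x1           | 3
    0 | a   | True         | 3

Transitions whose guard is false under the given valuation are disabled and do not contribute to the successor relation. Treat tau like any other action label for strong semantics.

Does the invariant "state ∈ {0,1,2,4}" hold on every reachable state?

Inv-set: {0,1,2,4}
R = {0,1,3,4}
  0: ok
  1: ok
  3: outside
  4: ok
witness against invariant: a → 3

Answer: INVARIANT VIOLATED at state 3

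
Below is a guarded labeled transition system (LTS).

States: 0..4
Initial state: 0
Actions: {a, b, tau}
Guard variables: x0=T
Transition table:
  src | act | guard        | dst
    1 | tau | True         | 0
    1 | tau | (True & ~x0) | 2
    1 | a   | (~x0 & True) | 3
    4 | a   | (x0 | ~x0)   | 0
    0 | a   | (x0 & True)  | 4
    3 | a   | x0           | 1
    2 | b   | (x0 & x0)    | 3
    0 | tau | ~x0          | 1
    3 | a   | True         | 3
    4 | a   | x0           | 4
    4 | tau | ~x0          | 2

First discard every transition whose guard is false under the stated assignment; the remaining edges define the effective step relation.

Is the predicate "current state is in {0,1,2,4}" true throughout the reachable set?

Answer: INVARIANT HOLDS

Trace:
Inv-set: {0,1,2,4}
Reachable = {0,4}
  0: ok
  4: ok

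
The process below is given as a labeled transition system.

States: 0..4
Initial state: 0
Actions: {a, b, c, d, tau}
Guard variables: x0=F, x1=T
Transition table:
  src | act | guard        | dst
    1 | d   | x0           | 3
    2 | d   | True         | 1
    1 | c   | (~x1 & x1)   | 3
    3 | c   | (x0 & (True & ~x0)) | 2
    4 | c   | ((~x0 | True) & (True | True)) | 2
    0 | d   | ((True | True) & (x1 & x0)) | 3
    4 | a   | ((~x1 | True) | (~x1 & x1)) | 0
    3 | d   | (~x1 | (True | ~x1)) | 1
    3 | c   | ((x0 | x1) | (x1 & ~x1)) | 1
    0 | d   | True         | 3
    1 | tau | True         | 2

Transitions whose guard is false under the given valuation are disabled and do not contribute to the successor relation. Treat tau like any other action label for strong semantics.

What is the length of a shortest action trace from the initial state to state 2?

Answer: 3

Working:
BFS to 2:
  L0 = {0}
  L1 = {3}
  L2 = {1}
  L3 = {2}
depth(2)=3, e.g. d·c·tau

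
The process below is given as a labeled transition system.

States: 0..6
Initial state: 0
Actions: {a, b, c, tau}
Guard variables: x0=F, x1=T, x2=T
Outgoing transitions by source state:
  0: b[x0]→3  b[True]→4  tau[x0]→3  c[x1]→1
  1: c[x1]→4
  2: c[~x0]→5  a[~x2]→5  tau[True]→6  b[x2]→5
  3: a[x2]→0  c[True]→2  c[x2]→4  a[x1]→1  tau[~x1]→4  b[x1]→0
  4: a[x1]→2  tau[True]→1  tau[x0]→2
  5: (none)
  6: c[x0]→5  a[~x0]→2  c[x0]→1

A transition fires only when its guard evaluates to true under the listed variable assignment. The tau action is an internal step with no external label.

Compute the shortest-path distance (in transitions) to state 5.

BFS to 5:
  Layer 0: {0}
  Layer 1: {1,4}
  Layer 2: {2}
  Layer 3: {5,6}
first hit 5 at d=3 via b·a·b

Answer: 3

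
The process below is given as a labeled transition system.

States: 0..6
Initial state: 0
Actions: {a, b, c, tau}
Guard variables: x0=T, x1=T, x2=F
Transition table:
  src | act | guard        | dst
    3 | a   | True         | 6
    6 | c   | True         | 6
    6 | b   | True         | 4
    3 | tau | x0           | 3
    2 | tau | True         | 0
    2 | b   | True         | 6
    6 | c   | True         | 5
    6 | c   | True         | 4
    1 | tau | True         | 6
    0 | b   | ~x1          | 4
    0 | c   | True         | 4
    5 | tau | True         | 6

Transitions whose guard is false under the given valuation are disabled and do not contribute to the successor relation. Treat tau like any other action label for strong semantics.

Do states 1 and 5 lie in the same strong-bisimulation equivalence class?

Bisimulation quotient by refinement:
  P[0] = {{0,1,2,3,4,5,6}}
  P[1] = {{0},{1,5},{2},{3},{4},{6}}
Fixed point at round 2; 6 class(es).
1∈{1,5}, 5∈{1,5}

Answer: BISIMILAR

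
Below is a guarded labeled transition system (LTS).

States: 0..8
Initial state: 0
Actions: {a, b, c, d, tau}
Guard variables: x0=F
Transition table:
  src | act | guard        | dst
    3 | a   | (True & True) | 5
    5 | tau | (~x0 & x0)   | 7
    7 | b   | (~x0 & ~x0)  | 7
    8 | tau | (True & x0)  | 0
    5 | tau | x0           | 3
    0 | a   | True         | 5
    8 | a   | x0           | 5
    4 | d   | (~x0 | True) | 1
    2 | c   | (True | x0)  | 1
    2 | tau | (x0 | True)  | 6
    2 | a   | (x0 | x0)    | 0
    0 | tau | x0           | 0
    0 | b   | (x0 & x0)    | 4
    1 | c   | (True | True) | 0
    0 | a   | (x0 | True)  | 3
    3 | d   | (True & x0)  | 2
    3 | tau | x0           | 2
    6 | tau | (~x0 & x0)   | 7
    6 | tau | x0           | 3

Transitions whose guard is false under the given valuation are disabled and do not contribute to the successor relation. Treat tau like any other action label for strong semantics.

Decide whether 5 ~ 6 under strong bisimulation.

Answer: BISIMILAR

Analysis:
Compute ~ classes (split until stable):
  P[0] = {{0,1,2,3,4,5,6,7,8}}
  P[1] = {{0,3},{1},{2},{4},{5,6,8},{7}}
  P[2] = {{0},{1},{2},{3},{4},{5,6,8},{7}}
7 equivalence class(es) (converged in 3)
[5]={5,6,8}  [6]={5,6,8}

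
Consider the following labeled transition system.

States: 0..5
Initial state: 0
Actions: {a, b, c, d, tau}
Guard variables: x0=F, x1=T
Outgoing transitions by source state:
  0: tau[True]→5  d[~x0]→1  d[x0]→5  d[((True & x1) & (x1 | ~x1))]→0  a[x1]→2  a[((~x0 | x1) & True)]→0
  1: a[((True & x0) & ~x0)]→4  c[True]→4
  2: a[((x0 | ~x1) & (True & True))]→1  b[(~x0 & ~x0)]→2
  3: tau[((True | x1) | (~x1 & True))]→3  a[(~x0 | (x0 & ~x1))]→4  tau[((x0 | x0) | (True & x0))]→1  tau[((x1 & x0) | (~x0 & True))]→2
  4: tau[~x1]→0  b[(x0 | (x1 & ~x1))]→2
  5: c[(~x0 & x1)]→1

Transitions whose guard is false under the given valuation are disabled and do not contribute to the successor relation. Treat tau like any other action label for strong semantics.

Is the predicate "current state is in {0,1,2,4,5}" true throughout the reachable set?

Safe = {0,1,2,4,5}
R = {0,1,2,4,5}
  0: safe
  1: safe
  2: safe
  4: safe
  5: safe

Answer: INVARIANT HOLDS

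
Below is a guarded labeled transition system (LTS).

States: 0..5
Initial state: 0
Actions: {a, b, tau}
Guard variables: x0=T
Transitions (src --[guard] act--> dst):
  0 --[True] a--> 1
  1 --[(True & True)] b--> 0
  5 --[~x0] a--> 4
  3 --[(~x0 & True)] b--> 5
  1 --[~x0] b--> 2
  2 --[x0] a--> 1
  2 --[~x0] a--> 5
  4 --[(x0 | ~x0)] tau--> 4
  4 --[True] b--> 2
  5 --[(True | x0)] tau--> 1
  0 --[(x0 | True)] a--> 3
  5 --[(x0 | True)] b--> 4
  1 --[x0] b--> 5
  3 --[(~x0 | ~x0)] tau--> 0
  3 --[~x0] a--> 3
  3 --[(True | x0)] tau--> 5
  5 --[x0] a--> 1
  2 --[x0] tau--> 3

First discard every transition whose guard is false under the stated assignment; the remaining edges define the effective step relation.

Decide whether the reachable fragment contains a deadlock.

R = {0,1,2,3,4,5}
  0: a→1  a→3  [deg 2]
  1: b→0  b→5  [deg 2]
  2: a→1  tau→3  [deg 2]
  3: tau→5  [deg 1]
  4: b→2  tau→4  [deg 2]
  5: a→1  b→4  tau→1  [deg 3]

Answer: DEADLOCK-FREE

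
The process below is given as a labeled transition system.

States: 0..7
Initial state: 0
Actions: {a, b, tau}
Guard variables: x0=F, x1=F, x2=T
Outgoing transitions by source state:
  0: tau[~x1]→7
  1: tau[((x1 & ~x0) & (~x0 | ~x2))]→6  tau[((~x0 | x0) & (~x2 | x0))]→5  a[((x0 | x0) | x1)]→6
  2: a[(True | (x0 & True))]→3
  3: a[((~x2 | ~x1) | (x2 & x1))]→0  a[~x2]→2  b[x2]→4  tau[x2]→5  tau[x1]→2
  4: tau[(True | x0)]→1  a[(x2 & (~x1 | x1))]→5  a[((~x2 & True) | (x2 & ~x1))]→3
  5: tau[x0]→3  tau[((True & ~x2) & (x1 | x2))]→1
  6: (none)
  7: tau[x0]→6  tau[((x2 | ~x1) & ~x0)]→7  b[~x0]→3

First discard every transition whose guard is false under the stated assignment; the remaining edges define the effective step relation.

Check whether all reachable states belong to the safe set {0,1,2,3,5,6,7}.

Safe = {0,1,2,3,5,6,7}
Reachable = {0,1,3,4,5,7}
  0: ok
  1: ok
  3: ok
  4: VIOLATES
  5: ok
  7: ok
witness against invariant: tau·b·b → 4

Answer: INVARIANT VIOLATED at state 4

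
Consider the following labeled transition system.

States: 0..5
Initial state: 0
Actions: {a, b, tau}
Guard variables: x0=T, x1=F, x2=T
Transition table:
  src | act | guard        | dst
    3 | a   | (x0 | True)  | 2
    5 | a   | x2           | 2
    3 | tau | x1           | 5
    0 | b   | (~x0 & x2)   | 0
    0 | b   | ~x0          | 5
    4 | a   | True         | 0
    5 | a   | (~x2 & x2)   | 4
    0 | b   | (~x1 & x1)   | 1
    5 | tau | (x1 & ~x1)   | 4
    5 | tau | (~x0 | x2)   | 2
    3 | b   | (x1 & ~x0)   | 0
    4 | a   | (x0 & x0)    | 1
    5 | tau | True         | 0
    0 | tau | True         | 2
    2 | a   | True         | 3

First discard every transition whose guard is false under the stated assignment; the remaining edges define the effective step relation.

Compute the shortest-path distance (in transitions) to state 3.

Layered search for 3:
  depth 0: {0}
  depth 1: {2}
  depth 2: {3}
depth(3)=2, e.g. tau·a

Answer: 2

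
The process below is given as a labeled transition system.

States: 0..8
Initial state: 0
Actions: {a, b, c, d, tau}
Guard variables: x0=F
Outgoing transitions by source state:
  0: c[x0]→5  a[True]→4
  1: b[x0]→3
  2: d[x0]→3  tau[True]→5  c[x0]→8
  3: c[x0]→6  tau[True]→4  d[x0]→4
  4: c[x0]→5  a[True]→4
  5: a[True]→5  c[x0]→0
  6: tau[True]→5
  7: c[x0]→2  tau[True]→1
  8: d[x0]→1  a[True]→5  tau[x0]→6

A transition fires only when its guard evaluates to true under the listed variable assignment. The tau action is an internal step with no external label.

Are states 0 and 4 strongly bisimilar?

Answer: BISIMILAR

Working:
Bisimulation quotient by refinement:
  π0 = {{0,1,2,3,4,5,6,7,8}}
  π1 = {{0,4,5,8},{1},{2,3,6,7}}
  π2 = {{0,4,5,8},{1},{2,3,6},{7}}
Fixed point at round 3; 4 class(es).
[0]={0,4,5,8}  [4]={0,4,5,8}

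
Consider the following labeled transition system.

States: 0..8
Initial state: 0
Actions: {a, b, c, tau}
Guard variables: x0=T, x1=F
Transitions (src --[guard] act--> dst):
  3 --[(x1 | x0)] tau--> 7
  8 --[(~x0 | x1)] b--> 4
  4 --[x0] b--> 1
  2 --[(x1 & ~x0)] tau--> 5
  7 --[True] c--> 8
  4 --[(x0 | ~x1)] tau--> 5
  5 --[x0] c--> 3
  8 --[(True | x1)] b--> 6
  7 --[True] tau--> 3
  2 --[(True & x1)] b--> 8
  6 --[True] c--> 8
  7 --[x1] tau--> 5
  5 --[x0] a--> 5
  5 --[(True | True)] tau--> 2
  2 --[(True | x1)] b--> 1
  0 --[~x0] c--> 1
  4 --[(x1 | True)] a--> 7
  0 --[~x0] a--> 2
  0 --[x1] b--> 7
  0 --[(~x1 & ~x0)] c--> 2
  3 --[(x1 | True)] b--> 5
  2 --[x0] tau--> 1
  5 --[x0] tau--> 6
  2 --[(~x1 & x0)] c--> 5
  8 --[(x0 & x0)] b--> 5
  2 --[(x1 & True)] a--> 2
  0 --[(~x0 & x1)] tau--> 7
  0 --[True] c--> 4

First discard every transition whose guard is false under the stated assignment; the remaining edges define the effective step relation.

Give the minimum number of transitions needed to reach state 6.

Breadth-first toward 6:
  Layer 0: {0}
  Layer 1: {4}
  Layer 2: {1,5,7}
  Layer 3: {2,3,6,8}
first hit 6 at d=3 via c·tau·tau

Answer: 3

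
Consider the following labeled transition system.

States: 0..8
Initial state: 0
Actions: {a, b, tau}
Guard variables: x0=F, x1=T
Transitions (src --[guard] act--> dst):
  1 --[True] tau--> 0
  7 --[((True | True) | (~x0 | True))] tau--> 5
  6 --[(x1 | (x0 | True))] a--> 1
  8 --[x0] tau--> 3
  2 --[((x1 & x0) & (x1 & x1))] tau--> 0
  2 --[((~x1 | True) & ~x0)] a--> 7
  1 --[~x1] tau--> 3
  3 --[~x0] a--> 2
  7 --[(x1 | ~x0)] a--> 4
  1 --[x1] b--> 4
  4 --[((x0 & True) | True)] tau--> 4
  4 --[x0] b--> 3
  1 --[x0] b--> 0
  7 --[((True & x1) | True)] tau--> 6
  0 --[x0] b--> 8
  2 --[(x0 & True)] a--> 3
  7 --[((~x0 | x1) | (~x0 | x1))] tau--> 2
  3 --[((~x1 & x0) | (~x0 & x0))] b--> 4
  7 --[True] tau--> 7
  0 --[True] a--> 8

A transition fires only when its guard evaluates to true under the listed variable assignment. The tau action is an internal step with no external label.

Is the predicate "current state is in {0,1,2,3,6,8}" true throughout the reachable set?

Answer: INVARIANT HOLDS

Working:
Allowed set {0,1,2,3,6,8}
R = {0,8}
  0: ok
  8: ok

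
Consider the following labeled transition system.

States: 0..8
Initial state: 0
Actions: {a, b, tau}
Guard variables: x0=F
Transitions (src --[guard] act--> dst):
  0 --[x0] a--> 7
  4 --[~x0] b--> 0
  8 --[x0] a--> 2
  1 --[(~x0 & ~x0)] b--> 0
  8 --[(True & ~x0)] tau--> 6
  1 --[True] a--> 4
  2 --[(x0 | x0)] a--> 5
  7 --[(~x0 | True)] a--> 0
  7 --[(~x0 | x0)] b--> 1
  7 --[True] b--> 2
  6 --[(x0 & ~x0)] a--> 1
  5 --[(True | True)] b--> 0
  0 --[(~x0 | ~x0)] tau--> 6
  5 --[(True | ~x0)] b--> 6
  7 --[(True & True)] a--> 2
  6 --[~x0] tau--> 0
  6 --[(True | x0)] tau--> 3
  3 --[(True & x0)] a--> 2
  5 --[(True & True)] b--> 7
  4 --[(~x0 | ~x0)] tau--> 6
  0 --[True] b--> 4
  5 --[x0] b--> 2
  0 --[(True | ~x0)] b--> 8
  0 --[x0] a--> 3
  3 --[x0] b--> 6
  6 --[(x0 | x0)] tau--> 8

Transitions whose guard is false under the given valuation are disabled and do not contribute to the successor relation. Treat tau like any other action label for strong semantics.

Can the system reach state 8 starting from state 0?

After dropping false guards: 17 live edges.
Layer 0: {0}
Layer 1: {4,6,8}  total {0,4,6,8}
Layer 2: {3}  total {0,3,4,6,8}
R = {0,3,4,6,8}
trace reaching 8: b

Answer: REACHABLE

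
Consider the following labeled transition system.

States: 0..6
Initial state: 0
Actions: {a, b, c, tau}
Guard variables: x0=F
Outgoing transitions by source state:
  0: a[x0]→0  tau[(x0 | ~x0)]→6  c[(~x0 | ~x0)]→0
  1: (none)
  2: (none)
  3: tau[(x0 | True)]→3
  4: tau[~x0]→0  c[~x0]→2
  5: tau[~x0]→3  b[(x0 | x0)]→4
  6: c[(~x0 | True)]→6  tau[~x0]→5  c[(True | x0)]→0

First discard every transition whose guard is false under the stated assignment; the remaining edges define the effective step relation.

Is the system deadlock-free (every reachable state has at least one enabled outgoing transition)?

Answer: DEADLOCK-FREE

Working:
Reach set: {0,3,5,6}
  0: c→0  tau→6  [2 out]
  3: tau→3  [1 out]
  5: tau→3  [1 out]
  6: c→0  c→6  tau→5  [3 out]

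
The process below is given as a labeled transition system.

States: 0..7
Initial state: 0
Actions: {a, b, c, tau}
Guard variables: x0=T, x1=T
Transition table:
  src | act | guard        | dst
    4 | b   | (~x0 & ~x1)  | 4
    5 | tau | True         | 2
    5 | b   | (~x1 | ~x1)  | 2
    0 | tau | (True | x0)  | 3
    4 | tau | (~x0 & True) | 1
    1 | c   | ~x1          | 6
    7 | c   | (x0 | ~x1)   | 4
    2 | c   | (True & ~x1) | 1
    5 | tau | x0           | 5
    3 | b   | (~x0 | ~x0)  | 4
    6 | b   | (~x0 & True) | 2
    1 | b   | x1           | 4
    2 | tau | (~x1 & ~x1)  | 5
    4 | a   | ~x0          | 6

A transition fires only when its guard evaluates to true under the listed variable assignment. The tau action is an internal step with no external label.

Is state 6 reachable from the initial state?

Answer: UNREACHABLE

Analysis:
Guard filter leaves 5 enabled edge(s).
Layer 0: {0}
Layer 1: {3}  total {0,3}
R = {0,3}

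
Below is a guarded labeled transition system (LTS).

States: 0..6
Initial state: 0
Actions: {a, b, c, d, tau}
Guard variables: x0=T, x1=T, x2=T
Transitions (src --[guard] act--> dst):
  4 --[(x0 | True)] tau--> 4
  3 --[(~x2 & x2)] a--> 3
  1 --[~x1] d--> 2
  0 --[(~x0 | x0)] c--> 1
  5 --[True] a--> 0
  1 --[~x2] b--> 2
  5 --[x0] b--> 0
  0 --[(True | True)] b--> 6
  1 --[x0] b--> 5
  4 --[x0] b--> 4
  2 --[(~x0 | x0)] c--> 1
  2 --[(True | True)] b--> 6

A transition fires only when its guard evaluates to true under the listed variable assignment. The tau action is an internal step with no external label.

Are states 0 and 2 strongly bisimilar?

Answer: BISIMILAR

Trace:
Bisimulation quotient by refinement:
  P[0] = {{0,1,2,3,4,5,6}}
  P[1] = {{0,2},{1},{3,6},{4},{5}}
5 equivalence class(es) (converged in 2)
class of 0: {0,2}; class of 2: {0,2}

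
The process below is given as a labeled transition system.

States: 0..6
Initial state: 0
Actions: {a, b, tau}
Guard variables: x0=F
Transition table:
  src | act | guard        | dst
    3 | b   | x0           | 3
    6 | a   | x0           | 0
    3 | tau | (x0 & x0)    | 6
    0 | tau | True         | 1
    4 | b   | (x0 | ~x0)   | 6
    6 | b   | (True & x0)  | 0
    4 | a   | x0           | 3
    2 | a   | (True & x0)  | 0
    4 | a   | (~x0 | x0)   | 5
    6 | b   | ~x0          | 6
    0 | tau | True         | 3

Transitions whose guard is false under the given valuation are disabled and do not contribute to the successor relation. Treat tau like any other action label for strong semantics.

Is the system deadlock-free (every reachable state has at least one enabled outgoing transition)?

Answer: DEADLOCK at state 1

Trace:
Reachable = {0,1,3}
  0: tau→1  tau→3  [2 out]
  1: ∅  [no exit]
  3: ∅  [no exit]
trace reaching 1: tau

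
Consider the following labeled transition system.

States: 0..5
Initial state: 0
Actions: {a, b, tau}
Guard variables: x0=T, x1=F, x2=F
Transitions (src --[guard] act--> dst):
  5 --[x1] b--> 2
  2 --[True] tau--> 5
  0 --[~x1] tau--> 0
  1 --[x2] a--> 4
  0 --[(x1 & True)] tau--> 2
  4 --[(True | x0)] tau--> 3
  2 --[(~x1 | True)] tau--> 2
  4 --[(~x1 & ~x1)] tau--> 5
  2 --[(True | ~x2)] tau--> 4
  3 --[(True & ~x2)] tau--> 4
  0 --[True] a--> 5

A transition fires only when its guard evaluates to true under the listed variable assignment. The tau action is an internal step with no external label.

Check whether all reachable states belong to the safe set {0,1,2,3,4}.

Answer: INVARIANT VIOLATED at state 5

Working:
Inv-set: {0,1,2,3,4}
Reachable = {0,5}
  0: ok
  5: outside
witness against invariant: a → 5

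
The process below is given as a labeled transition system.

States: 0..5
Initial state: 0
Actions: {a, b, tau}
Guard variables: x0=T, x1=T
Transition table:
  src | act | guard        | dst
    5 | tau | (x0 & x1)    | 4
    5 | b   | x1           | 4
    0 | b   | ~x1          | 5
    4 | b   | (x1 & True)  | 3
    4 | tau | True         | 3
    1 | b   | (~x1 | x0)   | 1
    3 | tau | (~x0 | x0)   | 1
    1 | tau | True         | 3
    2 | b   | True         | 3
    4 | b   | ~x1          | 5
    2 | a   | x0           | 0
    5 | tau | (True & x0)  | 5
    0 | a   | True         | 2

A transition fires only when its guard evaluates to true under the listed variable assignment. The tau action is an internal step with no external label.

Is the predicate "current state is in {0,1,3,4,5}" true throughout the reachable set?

Answer: INVARIANT VIOLATED at state 2

Trace:
Allowed set {0,1,3,4,5}
Reachable = {0,1,2,3}
  0: safe
  1: safe
  2: ✗ unsafe
  3: safe
reach 2 via a — violates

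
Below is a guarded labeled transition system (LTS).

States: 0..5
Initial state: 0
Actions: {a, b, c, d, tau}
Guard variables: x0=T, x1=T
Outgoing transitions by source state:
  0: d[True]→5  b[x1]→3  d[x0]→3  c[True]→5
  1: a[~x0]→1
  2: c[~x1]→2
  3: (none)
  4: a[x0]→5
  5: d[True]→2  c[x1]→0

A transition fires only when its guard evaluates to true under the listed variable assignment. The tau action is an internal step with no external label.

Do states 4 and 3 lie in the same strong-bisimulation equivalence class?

Answer: NOT BISIMILAR

Working:
Refine partition for ~:
  P[0] = {{0,1,2,3,4,5}}
  P[1] = {{0},{1,2,3},{4},{5}}
stable after 2 split(s): 4 block(s)
[4]={4}  [3]={1,2,3}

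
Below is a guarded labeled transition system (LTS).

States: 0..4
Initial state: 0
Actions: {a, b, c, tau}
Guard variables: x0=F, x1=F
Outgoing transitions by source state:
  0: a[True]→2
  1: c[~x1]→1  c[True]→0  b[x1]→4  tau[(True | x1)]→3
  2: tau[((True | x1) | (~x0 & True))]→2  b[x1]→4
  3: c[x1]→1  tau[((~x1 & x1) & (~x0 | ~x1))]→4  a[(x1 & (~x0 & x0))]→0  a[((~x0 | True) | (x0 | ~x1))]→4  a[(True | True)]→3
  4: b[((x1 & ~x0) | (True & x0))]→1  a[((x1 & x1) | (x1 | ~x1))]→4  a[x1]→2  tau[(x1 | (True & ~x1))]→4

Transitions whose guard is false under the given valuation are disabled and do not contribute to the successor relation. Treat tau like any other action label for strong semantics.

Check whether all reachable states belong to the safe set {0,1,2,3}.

Inv-set: {0,1,2,3}
Reachable = {0,2}
  0: ✓
  2: ✓

Answer: INVARIANT HOLDS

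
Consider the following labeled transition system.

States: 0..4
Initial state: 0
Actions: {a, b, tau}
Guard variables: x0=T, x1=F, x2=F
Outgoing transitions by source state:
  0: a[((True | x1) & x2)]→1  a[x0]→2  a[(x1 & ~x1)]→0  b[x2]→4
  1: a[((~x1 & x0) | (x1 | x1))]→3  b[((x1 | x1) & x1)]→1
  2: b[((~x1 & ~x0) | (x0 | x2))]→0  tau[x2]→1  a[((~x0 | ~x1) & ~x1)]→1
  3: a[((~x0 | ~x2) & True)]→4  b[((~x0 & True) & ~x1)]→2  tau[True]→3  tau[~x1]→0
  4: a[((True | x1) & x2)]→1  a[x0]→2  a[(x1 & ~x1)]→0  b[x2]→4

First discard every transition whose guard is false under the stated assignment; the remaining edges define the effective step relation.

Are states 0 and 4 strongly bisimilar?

Answer: BISIMILAR

Trace:
Bisimulation quotient by refinement:
  P[0] = {{0,1,2,3,4}}
  P[1] = {{0,1,4},{2},{3}}
  P[2] = {{0,4},{1},{2},{3}}
stable after 3 split(s): 4 block(s)
class of 0: {0,4}; class of 4: {0,4}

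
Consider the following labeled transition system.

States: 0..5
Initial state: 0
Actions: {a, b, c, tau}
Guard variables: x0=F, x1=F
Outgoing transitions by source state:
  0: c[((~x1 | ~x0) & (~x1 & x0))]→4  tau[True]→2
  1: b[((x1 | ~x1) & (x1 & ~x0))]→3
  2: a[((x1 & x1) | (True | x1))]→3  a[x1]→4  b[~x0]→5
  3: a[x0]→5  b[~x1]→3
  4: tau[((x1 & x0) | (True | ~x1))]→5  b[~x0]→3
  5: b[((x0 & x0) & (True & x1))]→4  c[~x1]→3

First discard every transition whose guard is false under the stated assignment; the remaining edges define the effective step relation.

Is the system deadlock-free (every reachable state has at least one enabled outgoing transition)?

Reachable = {0,2,3,5}
  0: tau→2  [1 out]
  2: a→3  b→5  [2 out]
  3: b→3  [1 out]
  5: c→3  [1 out]

Answer: DEADLOCK-FREE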